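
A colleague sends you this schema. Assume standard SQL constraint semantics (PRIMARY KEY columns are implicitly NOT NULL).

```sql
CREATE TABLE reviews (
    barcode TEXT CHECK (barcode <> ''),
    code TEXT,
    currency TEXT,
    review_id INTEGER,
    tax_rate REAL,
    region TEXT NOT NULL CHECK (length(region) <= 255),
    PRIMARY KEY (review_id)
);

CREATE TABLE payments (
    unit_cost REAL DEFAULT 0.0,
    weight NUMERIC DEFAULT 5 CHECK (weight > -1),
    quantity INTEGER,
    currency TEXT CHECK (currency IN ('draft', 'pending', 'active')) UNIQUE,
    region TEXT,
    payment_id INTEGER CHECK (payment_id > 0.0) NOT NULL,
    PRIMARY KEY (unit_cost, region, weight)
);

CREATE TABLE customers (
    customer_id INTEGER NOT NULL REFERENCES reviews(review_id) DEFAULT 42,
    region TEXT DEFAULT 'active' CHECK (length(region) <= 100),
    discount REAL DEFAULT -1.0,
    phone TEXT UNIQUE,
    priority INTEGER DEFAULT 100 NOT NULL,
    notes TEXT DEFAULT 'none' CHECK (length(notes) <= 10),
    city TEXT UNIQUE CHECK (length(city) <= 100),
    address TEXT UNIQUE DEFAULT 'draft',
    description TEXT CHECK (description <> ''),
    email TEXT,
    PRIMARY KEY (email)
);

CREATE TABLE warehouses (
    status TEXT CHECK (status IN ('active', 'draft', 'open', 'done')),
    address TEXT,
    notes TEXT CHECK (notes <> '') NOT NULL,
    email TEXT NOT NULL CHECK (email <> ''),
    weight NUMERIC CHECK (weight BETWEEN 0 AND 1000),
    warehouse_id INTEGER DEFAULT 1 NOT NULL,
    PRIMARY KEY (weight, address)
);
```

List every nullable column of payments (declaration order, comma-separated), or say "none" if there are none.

quantity, currency

- unit_cost: part of the PRIMARY KEY, which implies NOT NULL → not nullable.
- weight: part of the PRIMARY KEY, which implies NOT NULL → not nullable.
- quantity: no NOT NULL constraint applies → nullable.
- currency: CHECK does not forbid NULL (a CHECK constraint passes when its expression is NULL) → nullable.
- region: part of the PRIMARY KEY, which implies NOT NULL → not nullable.
- payment_id: declared NOT NULL → not nullable.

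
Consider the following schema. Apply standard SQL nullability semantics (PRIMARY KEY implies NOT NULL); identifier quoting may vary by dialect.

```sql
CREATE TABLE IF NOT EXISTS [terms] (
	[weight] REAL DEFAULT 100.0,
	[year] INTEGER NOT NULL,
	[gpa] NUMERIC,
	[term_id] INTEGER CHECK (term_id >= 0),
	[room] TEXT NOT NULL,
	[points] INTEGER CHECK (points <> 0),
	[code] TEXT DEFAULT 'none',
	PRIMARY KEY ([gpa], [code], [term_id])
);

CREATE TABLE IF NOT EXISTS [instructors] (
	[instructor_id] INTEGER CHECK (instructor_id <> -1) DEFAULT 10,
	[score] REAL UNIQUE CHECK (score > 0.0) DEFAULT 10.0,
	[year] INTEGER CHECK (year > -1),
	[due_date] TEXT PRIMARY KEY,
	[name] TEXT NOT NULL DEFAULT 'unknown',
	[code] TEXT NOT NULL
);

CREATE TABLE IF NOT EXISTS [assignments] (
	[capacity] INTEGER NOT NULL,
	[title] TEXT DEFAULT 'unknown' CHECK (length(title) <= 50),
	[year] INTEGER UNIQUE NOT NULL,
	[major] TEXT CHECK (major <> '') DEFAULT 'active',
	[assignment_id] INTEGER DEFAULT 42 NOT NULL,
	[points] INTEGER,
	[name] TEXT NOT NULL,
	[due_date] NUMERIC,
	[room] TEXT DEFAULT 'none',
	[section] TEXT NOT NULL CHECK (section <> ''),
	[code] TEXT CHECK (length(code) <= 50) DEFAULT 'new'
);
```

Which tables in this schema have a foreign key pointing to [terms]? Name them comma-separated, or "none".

No REFERENCES clause anywhere in the schema names terms.

none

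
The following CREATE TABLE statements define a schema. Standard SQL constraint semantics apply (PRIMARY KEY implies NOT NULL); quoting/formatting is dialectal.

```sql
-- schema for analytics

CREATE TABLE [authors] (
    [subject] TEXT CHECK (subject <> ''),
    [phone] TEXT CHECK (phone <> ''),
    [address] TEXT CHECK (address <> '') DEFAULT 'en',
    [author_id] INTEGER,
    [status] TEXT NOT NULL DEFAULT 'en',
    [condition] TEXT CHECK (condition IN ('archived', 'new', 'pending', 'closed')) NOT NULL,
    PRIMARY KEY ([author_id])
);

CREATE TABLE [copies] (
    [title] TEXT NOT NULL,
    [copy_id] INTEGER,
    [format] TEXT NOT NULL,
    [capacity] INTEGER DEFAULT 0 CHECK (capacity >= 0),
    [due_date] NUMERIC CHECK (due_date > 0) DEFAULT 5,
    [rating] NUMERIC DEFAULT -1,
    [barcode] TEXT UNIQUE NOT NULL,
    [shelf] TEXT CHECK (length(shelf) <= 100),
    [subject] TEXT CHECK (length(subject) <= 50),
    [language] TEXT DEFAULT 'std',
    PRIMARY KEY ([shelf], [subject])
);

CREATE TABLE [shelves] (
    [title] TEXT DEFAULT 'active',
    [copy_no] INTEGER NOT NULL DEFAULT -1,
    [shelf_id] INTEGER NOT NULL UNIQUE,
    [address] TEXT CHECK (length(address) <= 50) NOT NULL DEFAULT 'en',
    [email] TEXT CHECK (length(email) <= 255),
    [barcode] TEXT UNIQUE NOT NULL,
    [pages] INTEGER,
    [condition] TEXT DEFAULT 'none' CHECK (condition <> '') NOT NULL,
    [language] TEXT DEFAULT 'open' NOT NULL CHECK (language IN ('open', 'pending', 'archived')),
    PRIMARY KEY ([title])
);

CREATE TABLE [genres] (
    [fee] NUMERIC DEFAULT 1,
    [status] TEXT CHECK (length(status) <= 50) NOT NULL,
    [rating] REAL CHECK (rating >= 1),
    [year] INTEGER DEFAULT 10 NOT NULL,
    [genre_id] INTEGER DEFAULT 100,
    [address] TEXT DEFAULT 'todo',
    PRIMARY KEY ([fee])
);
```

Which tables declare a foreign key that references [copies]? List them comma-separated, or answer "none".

none

No REFERENCES clause anywhere in the schema names copies.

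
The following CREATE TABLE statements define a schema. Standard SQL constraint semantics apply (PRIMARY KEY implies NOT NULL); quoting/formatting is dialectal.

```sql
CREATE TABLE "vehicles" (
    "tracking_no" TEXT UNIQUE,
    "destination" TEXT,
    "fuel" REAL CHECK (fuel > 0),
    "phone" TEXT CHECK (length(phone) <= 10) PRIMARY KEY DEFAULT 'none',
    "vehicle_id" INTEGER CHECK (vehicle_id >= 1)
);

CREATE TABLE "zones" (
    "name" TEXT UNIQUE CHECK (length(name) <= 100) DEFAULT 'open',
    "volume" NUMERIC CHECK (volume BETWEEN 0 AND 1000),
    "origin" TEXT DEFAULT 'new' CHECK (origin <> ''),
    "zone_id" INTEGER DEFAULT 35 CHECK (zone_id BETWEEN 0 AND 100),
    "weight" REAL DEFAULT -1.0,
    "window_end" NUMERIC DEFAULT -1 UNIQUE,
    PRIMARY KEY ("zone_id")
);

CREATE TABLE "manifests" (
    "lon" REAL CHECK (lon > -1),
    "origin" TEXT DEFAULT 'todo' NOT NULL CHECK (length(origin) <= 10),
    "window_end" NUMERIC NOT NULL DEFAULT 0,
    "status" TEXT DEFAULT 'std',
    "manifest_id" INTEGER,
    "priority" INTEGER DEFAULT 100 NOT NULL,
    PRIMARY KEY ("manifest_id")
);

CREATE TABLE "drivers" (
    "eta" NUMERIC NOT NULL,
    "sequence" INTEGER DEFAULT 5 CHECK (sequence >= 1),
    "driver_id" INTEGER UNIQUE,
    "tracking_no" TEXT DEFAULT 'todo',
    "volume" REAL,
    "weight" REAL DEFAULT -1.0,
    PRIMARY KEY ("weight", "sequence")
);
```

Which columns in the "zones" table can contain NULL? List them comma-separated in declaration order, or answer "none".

- name: CHECK does not forbid NULL (a CHECK constraint passes when its expression is NULL) → nullable.
- volume: CHECK does not forbid NULL (a CHECK constraint passes when its expression is NULL) → nullable.
- origin: CHECK does not forbid NULL (a CHECK constraint passes when its expression is NULL) → nullable.
- zone_id: part of the PRIMARY KEY, which implies NOT NULL → not nullable.
- weight: DEFAULT only fills an omitted column; an explicit NULL is still allowed → nullable.
- window_end: UNIQUE does not imply NOT NULL → nullable.

name, volume, origin, weight, window_end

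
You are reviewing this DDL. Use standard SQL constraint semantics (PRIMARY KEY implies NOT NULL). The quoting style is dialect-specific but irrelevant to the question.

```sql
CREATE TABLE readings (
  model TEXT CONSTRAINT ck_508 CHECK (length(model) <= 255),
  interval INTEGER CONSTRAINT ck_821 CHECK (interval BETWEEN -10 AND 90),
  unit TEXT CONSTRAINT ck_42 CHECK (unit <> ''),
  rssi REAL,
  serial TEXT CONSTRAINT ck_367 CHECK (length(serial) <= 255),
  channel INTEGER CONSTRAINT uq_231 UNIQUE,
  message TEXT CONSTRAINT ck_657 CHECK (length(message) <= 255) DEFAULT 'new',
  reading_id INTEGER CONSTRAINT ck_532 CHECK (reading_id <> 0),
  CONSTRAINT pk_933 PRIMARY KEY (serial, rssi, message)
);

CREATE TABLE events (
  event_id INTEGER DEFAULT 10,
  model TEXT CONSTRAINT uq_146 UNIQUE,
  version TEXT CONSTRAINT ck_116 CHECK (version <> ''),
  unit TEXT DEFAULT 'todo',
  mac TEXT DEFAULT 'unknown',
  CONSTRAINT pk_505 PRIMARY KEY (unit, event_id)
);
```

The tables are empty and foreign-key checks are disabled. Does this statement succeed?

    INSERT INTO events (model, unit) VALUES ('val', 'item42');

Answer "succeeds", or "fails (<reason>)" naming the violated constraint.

succeeds

NOT NULL columns: event_id defaults to 10; unit is supplied.
No constraint is violated.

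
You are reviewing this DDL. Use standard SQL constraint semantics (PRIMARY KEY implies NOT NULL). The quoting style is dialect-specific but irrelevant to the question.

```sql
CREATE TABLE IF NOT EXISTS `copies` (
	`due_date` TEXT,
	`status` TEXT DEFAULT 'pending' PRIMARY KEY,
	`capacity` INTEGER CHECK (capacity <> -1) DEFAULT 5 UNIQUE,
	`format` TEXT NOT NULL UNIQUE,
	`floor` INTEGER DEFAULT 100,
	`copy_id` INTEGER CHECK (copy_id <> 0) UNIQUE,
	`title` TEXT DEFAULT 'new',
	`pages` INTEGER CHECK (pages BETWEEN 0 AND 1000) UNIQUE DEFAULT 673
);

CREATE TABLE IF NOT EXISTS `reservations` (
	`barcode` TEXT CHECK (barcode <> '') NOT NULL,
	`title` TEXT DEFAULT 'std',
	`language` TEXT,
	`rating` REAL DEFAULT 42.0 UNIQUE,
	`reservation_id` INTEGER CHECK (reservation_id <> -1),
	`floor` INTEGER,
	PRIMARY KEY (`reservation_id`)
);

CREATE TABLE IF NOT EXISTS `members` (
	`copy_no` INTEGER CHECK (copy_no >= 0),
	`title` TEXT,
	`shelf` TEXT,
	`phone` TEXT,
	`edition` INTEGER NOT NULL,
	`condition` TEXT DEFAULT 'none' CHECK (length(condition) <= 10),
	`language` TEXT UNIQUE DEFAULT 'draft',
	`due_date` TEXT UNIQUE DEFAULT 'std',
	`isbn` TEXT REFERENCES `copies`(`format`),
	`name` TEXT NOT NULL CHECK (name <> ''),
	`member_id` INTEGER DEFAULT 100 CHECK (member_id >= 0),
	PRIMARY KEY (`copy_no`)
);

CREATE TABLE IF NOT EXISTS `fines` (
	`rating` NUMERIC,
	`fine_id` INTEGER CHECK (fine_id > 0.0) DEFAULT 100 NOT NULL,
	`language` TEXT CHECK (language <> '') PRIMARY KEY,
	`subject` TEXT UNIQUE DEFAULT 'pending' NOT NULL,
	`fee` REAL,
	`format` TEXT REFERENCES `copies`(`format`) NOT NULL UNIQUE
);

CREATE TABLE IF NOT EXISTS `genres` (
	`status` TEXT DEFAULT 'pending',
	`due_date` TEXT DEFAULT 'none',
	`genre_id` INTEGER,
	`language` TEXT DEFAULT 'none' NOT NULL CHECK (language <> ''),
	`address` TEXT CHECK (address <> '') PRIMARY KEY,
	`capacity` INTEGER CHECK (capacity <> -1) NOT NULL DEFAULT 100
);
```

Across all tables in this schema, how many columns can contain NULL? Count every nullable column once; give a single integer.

23

copies: 6 nullable (due_date, capacity, floor, copy_id, title, pages — PK (status) and explicit NOT NULL columns excluded).
reservations: 4 nullable (title, language, rating, floor — PK (reservation_id) and explicit NOT NULL columns excluded).
members: 8 nullable (title, shelf, phone, condition, language, due_date, isbn, member_id — PK (copy_no) and explicit NOT NULL columns excluded).
fines: 2 nullable (rating, fee — PK (language) and explicit NOT NULL columns excluded).
genres: 3 nullable (status, due_date, genre_id — PK (address) and explicit NOT NULL columns excluded).
Total: 6 + 4 + 8 + 2 + 3 = 23.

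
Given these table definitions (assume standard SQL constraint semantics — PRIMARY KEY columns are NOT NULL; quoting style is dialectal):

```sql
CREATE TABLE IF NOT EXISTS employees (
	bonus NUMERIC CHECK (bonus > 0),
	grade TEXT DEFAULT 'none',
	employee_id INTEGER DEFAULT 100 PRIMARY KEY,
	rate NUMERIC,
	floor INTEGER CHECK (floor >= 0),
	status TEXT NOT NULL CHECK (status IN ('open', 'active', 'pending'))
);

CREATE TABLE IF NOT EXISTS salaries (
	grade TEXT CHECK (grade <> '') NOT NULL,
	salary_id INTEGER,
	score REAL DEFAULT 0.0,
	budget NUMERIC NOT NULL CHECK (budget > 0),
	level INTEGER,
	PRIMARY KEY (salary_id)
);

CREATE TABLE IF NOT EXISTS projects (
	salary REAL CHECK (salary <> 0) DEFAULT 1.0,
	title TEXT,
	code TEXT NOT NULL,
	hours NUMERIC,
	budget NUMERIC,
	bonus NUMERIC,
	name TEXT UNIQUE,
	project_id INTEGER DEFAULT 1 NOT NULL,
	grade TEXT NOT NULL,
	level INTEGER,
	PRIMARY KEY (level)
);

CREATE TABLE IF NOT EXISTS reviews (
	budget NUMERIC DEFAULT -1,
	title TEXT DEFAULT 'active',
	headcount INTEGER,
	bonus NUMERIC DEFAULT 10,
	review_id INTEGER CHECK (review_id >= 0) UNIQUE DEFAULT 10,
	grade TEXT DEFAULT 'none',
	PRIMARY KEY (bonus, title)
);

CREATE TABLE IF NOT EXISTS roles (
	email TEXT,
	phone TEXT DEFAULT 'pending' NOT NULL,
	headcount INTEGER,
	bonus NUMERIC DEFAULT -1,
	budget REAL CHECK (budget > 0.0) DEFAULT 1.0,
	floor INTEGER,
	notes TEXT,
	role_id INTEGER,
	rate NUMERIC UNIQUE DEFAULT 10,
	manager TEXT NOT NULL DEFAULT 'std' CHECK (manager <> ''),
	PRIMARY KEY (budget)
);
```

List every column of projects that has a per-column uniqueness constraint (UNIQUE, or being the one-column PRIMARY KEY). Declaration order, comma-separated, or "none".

- salary: no UNIQUE or single-column PK constraint.
- title: no UNIQUE or single-column PK constraint.
- code: no UNIQUE or single-column PK constraint.
- hours: no UNIQUE or single-column PK constraint.
- budget: no UNIQUE or single-column PK constraint.
- bonus: no UNIQUE or single-column PK constraint.
- name: declared UNIQUE → unique.
- project_id: no UNIQUE or single-column PK constraint.
- grade: no UNIQUE or single-column PK constraint.
- level: single-column PRIMARY KEY → unique.

name, level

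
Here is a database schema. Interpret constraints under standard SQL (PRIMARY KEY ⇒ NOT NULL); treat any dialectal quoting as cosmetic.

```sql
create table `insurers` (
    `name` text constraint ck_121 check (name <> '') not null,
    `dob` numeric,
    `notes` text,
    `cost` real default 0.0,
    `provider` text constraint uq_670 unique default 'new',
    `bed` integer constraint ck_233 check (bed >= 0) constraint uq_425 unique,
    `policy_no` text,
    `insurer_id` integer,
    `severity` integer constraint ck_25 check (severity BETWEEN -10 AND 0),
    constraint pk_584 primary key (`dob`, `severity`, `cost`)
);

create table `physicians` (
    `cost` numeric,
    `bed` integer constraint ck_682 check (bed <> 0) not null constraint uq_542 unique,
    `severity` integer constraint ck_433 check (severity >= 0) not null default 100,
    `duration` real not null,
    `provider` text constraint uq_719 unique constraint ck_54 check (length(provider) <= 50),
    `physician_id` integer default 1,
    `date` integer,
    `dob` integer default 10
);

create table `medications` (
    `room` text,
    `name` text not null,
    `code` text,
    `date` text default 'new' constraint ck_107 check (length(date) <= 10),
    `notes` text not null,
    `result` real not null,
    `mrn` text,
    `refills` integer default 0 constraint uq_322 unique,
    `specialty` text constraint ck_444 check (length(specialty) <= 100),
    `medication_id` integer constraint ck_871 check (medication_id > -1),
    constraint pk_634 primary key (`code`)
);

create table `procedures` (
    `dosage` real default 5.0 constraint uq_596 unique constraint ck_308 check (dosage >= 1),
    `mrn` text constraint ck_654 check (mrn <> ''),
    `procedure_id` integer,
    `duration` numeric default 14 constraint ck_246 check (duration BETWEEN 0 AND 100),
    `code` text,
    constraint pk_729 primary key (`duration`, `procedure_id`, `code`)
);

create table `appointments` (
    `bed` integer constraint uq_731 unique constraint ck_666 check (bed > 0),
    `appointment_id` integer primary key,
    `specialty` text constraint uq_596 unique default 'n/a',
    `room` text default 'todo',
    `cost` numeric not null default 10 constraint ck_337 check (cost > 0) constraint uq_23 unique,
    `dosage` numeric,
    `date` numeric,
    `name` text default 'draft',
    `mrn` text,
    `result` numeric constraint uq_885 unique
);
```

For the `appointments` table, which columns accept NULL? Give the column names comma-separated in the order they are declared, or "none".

bed, specialty, room, dosage, date, name, mrn, result

- bed: CHECK does not forbid NULL (a CHECK constraint passes when its expression is NULL) → nullable.
- appointment_id: part of the PRIMARY KEY, which implies NOT NULL → not nullable.
- specialty: UNIQUE does not imply NOT NULL → nullable.
- room: DEFAULT only fills an omitted column; an explicit NULL is still allowed → nullable.
- cost: declared NOT NULL → not nullable.
- dosage: no NOT NULL constraint applies → nullable.
- date: no NOT NULL constraint applies → nullable.
- name: DEFAULT only fills an omitted column; an explicit NULL is still allowed → nullable.
- mrn: no NOT NULL constraint applies → nullable.
- result: UNIQUE does not imply NOT NULL → nullable.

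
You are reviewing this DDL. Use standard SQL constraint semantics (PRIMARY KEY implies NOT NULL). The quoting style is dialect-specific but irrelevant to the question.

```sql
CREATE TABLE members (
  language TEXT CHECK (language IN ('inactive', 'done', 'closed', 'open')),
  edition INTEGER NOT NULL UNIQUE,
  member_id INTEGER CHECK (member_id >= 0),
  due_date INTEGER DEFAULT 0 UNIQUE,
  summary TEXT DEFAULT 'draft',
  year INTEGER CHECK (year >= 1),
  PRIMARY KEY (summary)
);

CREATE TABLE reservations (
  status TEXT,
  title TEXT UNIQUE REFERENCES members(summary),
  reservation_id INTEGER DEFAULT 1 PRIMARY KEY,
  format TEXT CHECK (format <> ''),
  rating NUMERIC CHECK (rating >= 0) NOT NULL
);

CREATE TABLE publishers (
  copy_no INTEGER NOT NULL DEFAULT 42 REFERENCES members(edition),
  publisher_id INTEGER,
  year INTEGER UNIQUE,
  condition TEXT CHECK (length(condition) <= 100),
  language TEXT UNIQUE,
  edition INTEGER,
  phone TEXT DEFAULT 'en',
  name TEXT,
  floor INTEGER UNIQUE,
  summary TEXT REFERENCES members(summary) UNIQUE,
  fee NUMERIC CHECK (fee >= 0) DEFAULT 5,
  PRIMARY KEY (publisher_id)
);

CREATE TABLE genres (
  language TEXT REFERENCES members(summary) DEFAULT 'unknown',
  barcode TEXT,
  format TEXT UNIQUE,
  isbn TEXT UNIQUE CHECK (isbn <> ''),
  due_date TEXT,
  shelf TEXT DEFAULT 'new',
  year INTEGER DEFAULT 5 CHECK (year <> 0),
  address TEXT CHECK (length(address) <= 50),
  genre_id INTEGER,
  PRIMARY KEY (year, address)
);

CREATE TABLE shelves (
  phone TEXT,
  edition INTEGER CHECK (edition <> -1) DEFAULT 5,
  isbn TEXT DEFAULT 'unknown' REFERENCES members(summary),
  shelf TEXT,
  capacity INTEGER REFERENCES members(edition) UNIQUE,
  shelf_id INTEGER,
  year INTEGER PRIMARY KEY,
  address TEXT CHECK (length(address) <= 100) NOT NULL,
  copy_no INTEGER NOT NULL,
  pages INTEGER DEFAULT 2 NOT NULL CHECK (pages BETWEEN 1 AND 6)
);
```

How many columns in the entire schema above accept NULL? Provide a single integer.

members: 4 nullable (language, member_id, due_date, year — PK (summary) and explicit NOT NULL columns excluded).
reservations: 3 nullable (status, title, format — PK (reservation_id) and explicit NOT NULL columns excluded).
publishers: 9 nullable (year, condition, language, edition, phone, name, floor, summary, fee — PK (publisher_id) and explicit NOT NULL columns excluded).
genres: 7 nullable (language, barcode, format, isbn, due_date, shelf, genre_id — PK (year, address) and explicit NOT NULL columns excluded).
shelves: 6 nullable (phone, edition, isbn, shelf, capacity, shelf_id — PK (year) and explicit NOT NULL columns excluded).
Total: 4 + 3 + 9 + 7 + 6 = 29.

29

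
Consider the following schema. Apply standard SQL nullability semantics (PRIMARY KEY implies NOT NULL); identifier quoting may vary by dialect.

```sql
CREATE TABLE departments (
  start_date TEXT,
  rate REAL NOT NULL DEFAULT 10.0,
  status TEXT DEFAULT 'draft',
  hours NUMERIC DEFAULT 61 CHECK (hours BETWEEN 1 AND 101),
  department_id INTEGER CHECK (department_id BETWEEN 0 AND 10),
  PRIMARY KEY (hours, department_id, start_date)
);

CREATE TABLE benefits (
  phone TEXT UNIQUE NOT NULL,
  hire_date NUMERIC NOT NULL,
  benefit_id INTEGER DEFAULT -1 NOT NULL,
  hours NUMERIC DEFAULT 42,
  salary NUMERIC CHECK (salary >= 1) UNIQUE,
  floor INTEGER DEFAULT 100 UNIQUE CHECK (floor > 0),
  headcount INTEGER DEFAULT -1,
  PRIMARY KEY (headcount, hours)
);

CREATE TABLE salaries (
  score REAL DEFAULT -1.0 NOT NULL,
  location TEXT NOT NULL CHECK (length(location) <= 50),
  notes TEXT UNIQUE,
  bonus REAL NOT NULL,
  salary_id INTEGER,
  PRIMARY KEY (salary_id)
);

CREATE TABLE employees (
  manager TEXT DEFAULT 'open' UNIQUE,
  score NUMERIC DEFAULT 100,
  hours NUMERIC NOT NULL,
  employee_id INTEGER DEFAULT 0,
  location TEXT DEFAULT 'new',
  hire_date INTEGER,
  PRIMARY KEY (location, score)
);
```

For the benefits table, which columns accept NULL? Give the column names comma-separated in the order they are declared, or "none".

salary, floor

- phone: declared NOT NULL → not nullable.
- hire_date: declared NOT NULL → not nullable.
- benefit_id: declared NOT NULL → not nullable.
- hours: part of the PRIMARY KEY, which implies NOT NULL → not nullable.
- salary: CHECK does not forbid NULL (a CHECK constraint passes when its expression is NULL) → nullable.
- floor: CHECK does not forbid NULL (a CHECK constraint passes when its expression is NULL) → nullable.
- headcount: part of the PRIMARY KEY, which implies NOT NULL → not nullable.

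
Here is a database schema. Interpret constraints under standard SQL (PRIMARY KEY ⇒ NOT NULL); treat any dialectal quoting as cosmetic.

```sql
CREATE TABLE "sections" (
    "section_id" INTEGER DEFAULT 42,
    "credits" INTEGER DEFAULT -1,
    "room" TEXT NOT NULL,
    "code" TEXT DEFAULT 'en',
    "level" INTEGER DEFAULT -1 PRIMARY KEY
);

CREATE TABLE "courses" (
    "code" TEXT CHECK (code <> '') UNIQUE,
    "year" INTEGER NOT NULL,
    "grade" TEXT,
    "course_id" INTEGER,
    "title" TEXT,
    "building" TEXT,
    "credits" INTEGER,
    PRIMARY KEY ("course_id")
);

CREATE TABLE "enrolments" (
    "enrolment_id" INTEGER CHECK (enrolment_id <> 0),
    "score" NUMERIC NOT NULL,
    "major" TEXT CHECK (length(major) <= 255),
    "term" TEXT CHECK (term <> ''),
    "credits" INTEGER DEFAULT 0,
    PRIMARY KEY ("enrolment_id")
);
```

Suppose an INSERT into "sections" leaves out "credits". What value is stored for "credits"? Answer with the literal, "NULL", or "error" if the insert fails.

credits has an explicit DEFAULT -1.
When the column is omitted from an INSERT, that default is used.

-1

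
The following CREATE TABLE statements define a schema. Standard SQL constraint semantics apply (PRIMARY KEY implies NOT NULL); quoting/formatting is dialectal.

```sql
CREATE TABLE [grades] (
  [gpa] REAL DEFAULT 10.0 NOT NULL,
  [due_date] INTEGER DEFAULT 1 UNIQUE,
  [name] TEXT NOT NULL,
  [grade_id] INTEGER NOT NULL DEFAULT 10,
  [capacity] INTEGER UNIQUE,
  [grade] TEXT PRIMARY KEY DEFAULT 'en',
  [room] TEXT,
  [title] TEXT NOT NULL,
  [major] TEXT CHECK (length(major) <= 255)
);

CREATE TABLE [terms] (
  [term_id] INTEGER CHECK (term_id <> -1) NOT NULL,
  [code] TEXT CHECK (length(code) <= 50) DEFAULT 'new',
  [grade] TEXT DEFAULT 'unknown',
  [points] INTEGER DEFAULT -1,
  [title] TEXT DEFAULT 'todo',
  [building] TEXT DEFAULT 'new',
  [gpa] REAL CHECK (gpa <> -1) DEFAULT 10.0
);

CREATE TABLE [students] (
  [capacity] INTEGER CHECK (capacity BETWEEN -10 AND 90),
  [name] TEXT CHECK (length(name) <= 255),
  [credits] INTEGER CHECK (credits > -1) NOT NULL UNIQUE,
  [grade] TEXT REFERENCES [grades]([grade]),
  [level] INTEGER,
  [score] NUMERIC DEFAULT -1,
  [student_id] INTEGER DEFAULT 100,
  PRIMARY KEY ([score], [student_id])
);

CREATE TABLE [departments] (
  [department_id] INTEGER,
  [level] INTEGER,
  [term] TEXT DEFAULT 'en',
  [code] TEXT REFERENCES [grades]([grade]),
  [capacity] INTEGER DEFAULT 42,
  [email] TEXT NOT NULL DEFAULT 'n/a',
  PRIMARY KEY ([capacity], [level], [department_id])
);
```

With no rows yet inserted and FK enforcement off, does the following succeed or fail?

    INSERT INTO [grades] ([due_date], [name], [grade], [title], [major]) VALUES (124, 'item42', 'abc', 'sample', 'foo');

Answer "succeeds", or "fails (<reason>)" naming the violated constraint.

NOT NULL columns: gpa defaults to 10.0; grade is supplied; grade_id defaults to 10; name is supplied; title is supplied.
CHECK constraints: 'foo' satisfies (length(major) <= 255).
No constraint is violated.

succeeds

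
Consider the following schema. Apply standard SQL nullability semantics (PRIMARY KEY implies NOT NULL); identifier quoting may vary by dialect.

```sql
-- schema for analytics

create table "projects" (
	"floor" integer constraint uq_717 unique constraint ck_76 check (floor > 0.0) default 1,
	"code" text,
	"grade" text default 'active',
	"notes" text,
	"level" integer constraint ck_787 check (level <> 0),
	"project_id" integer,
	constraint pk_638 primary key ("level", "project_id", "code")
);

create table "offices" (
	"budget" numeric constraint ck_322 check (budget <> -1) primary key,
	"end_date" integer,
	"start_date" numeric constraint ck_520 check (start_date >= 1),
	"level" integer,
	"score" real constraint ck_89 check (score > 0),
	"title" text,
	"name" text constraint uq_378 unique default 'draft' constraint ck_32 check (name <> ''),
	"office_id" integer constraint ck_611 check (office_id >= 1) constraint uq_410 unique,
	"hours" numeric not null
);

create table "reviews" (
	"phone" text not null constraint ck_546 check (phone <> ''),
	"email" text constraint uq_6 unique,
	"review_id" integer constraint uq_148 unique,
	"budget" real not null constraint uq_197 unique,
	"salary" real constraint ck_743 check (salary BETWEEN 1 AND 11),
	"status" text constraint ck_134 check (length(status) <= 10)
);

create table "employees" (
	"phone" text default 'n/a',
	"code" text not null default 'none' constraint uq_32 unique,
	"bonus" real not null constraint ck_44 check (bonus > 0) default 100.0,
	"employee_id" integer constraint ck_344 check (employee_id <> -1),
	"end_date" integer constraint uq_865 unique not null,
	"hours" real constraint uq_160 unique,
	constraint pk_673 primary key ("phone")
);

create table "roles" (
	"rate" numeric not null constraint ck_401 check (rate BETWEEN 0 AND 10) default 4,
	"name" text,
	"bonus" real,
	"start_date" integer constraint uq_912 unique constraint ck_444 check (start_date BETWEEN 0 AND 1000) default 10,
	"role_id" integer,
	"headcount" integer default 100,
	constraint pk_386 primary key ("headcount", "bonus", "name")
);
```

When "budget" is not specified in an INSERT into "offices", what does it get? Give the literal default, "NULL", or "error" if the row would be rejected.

error

budget has no DEFAULT clause.
Omitting it would insert NULL, but it is part of the PRIMARY KEY, so the INSERT fails.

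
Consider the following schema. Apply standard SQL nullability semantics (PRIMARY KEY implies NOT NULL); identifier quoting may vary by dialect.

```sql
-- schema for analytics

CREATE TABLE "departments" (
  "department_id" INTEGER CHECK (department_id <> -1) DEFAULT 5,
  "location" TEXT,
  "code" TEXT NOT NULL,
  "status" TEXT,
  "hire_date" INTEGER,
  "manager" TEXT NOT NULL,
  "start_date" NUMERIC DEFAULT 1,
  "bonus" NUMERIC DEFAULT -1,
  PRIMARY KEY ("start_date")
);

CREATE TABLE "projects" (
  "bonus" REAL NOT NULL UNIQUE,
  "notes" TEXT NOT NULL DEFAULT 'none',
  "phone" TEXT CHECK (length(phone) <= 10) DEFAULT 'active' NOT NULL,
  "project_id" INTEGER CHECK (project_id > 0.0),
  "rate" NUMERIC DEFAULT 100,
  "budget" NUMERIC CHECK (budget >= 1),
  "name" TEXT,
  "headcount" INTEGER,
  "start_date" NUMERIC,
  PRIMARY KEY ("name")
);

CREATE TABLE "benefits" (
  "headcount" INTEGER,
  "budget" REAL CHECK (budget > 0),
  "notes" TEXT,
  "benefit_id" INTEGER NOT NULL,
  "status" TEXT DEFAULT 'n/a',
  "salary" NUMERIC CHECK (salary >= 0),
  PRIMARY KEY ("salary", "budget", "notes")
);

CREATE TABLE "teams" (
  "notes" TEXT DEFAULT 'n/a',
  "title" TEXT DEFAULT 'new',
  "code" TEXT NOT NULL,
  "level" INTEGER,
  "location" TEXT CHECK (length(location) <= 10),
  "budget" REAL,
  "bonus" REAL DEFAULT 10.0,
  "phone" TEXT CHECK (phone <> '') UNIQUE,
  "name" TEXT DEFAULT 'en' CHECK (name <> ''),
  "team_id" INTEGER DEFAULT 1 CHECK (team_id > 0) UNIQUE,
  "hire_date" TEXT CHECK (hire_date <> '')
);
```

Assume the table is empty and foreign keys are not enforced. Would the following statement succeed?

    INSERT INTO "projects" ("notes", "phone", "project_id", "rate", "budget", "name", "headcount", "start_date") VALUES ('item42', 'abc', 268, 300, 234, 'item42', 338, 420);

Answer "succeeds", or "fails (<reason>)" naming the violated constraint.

bonus is omitted from the column list and has no DEFAULT, so it would receive NULL.
But bonus is declared NOT NULL.

fails (NOT NULL on bonus)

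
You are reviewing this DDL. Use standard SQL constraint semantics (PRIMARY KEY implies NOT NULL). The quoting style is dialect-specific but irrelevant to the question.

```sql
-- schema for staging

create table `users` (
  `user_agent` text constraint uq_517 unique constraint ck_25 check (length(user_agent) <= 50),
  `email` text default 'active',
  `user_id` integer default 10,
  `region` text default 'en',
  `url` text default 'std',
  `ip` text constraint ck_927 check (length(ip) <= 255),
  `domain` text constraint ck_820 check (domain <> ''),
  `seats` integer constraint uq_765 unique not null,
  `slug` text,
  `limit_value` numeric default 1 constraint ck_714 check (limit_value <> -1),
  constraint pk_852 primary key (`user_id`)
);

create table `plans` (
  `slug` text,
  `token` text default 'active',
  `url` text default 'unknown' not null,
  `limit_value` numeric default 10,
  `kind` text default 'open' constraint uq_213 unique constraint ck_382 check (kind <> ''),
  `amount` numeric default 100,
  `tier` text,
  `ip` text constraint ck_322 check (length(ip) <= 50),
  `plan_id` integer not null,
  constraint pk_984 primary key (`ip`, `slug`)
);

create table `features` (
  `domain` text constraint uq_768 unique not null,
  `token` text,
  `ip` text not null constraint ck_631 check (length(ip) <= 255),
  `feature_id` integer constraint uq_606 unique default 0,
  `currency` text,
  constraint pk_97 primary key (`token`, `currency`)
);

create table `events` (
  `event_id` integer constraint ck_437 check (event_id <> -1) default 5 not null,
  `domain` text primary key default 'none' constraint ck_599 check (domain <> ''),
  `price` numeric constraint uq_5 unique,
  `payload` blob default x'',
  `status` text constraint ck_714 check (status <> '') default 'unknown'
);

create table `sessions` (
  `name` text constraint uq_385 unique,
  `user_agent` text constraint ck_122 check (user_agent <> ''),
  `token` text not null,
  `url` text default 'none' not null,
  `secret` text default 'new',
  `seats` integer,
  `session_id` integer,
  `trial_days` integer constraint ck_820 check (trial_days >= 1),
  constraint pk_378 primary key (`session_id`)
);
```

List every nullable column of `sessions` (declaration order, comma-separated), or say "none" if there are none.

- name: UNIQUE does not imply NOT NULL → nullable.
- user_agent: CHECK does not forbid NULL (a CHECK constraint passes when its expression is NULL) → nullable.
- token: declared NOT NULL → not nullable.
- url: declared NOT NULL → not nullable.
- secret: DEFAULT only fills an omitted column; an explicit NULL is still allowed → nullable.
- seats: no NOT NULL constraint applies → nullable.
- session_id: part of the PRIMARY KEY, which implies NOT NULL → not nullable.
- trial_days: CHECK does not forbid NULL (a CHECK constraint passes when its expression is NULL) → nullable.

name, user_agent, secret, seats, trial_days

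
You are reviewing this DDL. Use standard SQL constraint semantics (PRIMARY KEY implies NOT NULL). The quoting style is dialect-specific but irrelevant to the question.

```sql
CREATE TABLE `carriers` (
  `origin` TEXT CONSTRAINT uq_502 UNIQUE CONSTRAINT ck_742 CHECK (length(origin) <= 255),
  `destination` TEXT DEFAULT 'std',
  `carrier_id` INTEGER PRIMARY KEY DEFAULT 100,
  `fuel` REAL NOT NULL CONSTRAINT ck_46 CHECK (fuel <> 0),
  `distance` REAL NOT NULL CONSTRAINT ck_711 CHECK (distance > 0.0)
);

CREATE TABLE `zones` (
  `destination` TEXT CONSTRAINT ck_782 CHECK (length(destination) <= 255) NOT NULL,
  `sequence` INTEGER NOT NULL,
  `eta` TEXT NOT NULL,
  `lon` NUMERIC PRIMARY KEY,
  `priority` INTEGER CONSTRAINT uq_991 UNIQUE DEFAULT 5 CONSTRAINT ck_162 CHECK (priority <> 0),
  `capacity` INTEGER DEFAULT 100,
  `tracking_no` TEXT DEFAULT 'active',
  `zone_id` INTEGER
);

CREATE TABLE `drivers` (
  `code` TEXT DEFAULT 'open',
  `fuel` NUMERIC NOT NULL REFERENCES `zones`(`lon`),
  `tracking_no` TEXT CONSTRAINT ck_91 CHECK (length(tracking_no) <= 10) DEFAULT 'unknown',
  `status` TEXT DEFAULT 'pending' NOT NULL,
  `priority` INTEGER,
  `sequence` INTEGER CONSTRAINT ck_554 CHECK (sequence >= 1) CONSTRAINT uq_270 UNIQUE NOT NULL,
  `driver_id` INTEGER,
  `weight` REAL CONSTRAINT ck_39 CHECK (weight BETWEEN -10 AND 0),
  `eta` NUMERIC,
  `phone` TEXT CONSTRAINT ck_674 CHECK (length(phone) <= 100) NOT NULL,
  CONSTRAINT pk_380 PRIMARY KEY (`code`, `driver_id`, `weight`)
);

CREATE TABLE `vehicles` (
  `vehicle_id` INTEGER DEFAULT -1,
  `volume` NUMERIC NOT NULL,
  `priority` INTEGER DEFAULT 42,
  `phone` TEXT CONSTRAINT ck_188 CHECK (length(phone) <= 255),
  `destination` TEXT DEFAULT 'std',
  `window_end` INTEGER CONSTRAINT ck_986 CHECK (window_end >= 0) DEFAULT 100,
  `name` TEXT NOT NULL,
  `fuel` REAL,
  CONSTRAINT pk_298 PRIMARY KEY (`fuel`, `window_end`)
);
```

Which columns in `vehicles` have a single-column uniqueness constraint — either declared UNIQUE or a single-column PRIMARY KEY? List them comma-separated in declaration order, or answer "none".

none

- vehicle_id: no UNIQUE or single-column PK constraint.
- volume: no UNIQUE or single-column PK constraint.
- priority: no UNIQUE or single-column PK constraint.
- phone: no UNIQUE or single-column PK constraint.
- destination: no UNIQUE or single-column PK constraint.
- window_end: part of a composite PRIMARY KEY — only the tuple is unique, not this column on its own.
- name: no UNIQUE or single-column PK constraint.
- fuel: part of a composite PRIMARY KEY — only the tuple is unique, not this column on its own.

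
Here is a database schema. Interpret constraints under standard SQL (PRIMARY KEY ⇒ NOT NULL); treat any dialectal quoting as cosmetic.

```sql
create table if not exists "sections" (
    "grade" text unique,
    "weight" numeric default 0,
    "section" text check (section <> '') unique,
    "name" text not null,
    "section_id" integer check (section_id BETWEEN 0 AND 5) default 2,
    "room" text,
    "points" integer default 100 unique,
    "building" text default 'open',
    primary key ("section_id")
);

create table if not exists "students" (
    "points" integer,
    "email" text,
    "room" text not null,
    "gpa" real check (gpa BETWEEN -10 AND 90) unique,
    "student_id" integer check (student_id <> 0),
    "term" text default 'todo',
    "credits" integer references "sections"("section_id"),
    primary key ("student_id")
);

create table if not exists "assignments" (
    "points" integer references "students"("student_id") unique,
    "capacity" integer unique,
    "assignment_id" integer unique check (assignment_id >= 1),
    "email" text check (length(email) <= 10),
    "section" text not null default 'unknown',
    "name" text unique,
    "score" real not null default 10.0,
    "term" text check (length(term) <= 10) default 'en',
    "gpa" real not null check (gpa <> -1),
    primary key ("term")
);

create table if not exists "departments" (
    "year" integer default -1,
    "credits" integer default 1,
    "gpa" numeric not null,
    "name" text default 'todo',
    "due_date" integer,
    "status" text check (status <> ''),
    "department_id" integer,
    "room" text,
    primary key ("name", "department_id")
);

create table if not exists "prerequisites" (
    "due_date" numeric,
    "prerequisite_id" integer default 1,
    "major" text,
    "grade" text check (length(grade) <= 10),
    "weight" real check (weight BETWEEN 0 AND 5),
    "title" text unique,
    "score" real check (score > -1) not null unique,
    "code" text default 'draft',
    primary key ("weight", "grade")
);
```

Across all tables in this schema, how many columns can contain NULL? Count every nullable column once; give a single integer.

26

sections: 6 nullable (grade, weight, section, room, points, building — PK (section_id) and explicit NOT NULL columns excluded).
students: 5 nullable (points, email, gpa, term, credits — PK (student_id) and explicit NOT NULL columns excluded).
assignments: 5 nullable (points, capacity, assignment_id, email, name — PK (term) and explicit NOT NULL columns excluded).
departments: 5 nullable (year, credits, due_date, status, room — PK (name, department_id) and explicit NOT NULL columns excluded).
prerequisites: 5 nullable (due_date, prerequisite_id, major, title, code — PK (weight, grade) and explicit NOT NULL columns excluded).
Total: 6 + 5 + 5 + 5 + 5 = 26.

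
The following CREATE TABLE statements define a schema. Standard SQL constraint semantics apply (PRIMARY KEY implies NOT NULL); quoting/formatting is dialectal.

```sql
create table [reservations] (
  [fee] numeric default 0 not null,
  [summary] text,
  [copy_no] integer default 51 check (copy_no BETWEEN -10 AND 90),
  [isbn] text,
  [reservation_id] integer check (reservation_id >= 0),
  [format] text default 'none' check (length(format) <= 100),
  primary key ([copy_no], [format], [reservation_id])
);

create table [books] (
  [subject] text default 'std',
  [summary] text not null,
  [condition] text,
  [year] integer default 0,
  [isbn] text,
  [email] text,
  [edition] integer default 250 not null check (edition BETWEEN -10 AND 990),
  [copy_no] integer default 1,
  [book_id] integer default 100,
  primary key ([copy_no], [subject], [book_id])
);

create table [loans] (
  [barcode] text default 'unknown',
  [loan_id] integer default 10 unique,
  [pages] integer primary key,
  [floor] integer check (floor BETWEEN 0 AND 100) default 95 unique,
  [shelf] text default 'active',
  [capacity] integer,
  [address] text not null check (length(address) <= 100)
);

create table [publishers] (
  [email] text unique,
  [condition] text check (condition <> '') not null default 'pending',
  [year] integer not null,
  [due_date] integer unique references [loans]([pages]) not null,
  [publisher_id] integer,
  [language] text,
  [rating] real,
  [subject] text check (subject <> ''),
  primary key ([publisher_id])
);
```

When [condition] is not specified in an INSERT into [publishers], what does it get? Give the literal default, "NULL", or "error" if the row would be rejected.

condition has an explicit DEFAULT 'pending'.
When the column is omitted from an INSERT, that default is used.

'pending'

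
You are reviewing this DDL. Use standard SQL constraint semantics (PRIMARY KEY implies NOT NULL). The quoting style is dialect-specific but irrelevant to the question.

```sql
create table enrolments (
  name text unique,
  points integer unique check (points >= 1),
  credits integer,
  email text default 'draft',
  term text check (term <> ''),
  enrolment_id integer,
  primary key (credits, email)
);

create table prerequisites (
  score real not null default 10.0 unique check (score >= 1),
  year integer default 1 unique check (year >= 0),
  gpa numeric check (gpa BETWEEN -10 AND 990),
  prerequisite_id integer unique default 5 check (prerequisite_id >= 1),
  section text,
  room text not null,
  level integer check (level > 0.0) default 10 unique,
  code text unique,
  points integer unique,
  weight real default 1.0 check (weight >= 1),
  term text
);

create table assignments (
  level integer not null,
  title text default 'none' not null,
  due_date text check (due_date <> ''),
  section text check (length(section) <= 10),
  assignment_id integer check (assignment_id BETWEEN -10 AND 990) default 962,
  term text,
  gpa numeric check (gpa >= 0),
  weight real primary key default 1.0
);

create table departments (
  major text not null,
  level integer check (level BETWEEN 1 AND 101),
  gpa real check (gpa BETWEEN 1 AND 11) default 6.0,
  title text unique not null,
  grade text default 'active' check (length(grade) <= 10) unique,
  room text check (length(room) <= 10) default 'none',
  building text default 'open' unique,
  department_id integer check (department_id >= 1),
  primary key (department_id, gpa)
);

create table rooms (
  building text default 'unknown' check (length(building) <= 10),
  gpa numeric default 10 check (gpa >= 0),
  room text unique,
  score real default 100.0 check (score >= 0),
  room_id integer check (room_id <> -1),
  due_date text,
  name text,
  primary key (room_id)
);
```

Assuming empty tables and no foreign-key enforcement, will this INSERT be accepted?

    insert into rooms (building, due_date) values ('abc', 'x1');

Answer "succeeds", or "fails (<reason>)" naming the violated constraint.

room_id is omitted from the column list and has no DEFAULT, so it would receive NULL.
But room_id is part of the PRIMARY KEY (implied NOT NULL).

fails (NOT NULL on room_id)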